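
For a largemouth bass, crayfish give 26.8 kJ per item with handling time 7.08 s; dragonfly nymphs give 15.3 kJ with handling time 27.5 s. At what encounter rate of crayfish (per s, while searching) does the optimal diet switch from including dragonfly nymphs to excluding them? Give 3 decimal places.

At the threshold, the rate on crayfish alone equals the profitability of dragonfly nymphs: λ·26.8/(1 + λ·7.08) = 15.3/27.5 = 0.5564.
Rearranging, λ(26.8 − 0.5564×7.08) = 0.5564, so λ = 0.5564/22.86 = 0.02434 per s.

0.024 per s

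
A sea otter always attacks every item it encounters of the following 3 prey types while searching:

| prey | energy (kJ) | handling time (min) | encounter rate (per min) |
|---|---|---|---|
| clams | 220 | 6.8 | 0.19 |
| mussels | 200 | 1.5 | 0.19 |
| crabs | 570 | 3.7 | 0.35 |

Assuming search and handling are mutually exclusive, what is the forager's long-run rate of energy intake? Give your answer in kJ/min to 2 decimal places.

72.13 kJ/min

R = Σλ_iE_i / (1 + Σλ_ih_i)
Numerator: 0.19×220 + 0.19×200 + 0.35×570 = 279.3
Denominator: 1 + 0.19×6.8 + 0.19×1.5 + 0.35×3.7 = 3.872
R = 279.3/3.872 = 72.13 kJ/min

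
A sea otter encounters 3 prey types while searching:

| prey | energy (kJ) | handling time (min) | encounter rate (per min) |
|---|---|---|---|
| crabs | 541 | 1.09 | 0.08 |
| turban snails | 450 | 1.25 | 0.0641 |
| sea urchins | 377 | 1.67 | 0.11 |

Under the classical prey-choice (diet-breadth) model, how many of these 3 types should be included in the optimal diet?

Rank by E/h (kJ/min): crabs 496, turban snails 360, sea urchins 226. Include each in turn until the next type's E/h falls below the running intake rate.
Rate on top 1: 39.81. turban snails: 360 > 39.81 → include.
Rate on top 2: 61.79. sea urchins: 226 > 61.79 → include.
Optimal diet: crabs, turban snails, sea urchins — 3 of 3 types.

3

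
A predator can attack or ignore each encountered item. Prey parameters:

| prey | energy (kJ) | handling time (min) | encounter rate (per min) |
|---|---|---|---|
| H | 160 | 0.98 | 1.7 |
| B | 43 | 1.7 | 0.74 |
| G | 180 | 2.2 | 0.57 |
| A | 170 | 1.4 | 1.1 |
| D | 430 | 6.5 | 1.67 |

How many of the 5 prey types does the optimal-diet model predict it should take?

2

E/h in descending order: H 163, A 121, G 81.8, D 66.2, B 25.3 kJ/min. The optimal diet is the largest prefix of this list for which every included type satisfies E_i/h_i > R on the types above it.
Rate on top 1: 102. A: 121 > 102 → include.
Rate on top 2: 109.1. G: 81.8 < 109.1 → exclude; stop.
Optimal diet: H, A — 2 of 5 types.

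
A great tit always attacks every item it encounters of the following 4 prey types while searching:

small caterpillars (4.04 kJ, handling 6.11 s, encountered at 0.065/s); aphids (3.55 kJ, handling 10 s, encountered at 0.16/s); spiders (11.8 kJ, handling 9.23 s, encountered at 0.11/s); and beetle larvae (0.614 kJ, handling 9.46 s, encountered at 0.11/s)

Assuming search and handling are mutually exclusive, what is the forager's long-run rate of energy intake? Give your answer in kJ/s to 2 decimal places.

0.43 kJ/s

Energy encountered per unit search time: 0.065×4.04 + 0.16×3.55 + 0.11×11.8 + 0.11×0.614 = 2.196 kJ/s.
Handling time per unit search time: 0.065×6.11 + 0.16×10 + 0.11×9.23 + 0.11×9.46 = 4.053.
Rate = 2.196/(1 + 4.053) = 0.4346 kJ/s.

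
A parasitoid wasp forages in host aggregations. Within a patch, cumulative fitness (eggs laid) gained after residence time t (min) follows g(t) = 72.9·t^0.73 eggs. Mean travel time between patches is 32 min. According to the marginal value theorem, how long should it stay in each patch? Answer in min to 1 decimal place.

86.5 min

Maximise g(t)/(T+t): set derivative to zero → g'(t)(T+t) = g(t).
g'(t) = 0.73·72.9·t^-0.27. Setting 0.73·72.9·t^-0.27 = 72.9·t^0.73/(32+t) gives 0.73(32+t) = t, so 0.27·t = 0.73×32.
t* = 0.73×32/0.27 = 86.52 min.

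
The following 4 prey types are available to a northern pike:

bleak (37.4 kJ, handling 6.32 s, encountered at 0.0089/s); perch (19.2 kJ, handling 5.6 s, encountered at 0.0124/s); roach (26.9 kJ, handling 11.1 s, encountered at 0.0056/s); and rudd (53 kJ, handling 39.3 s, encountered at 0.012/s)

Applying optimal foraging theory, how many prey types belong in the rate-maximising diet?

4

Rank by E/h (kJ/s): bleak 5.92, perch 3.43, roach 2.42, rudd 1.35. Include each in turn until the next type's E/h falls below the running intake rate.
Rate on top 1: 0.3151. perch: 3.43 > 0.3151 → include.
Rate on top 2: 0.5072. roach: 2.42 > 0.5072 → include.
Rate on top 3: 0.6075. rudd: 1.35 > 0.6075 → include.
Optimal diet: bleak, perch, roach, rudd — 4 of 4 types.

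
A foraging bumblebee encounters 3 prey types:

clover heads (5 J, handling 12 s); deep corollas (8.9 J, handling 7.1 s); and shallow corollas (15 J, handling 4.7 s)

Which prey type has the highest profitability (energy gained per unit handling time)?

In descending order of E/h:
shallow corollas: 15/4.7 = 3.19 J/s
deep corollas: 8.9/7.1 = 1.25 J/s
clover heads: 5/12 = 0.417 J/s

shallow corollas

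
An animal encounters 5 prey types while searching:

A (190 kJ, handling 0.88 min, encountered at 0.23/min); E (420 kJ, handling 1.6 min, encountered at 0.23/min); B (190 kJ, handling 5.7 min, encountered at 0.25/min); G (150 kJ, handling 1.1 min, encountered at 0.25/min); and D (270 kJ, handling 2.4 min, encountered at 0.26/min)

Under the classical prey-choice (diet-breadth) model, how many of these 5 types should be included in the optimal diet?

4

E/h in descending order: E 262, A 216, G 136, D 112, B 33.3 kJ/min. The optimal diet is the largest prefix of this list for which every included type satisfies E_i/h_i > R on the types above it.
Rate on top 1: 70.61. A: 216 > 70.61 → include.
Rate on top 2: 89.34. G: 136 > 89.34 → include.
Rate on top 3: 96.35. D: 112 > 96.35 → include.
Rate on top 4: 100.4. B: 33.3 < 100.4 → exclude; stop.
Optimal diet: E, A, G, D — 4 of 5 types.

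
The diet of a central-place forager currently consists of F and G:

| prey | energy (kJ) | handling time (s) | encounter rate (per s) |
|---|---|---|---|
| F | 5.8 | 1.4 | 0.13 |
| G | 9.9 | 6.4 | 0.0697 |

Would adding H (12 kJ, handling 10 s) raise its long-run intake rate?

On F and G alone, R = ΣλE/(1+Σλh) = 1.444/1.628 = 0.887 kJ/s.
Profitability of H: 12/10 = 1.2 kJ/s.
Since 1.2 > R, including H increases the long-run rate.

Yes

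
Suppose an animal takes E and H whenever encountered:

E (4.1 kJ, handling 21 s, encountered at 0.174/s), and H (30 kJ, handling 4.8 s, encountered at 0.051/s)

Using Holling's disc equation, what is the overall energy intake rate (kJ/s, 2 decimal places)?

0.46 kJ/s

Energy encountered per unit search time: 0.174×4.1 + 0.051×30 = 2.243 kJ/s.
Handling time per unit search time: 0.174×21 + 0.051×4.8 = 3.899.
Rate = 2.243/(1 + 3.899) = 0.4579 kJ/s.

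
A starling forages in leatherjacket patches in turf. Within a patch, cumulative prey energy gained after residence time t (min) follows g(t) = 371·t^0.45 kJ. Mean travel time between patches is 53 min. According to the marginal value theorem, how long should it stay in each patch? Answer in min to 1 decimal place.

Optimal t* satisfies g'(t*) = g(t*)/(T + t*).
g'(t) = 0.45·371·t^-0.55. Setting 0.45·371·t^-0.55 = 371·t^0.45/(53+t) gives 0.45(53+t) = t, so 0.55·t = 0.45×53.
t* = 0.45×53/0.55 = 43.36 min.

43.4 min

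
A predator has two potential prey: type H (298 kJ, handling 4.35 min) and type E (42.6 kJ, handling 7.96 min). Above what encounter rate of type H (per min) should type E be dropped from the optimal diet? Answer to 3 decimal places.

0.019 per min

The zero-one rule: include type E iff E₂/h₂ > λE₁/(1+λh₁). Equality gives the switch point.
λE₁h₂ = E₂ + λE₂h₁ ⇒ λ = E₂/(E₁h₂ − E₂h₁) = 42.6/(2372 − 185.3) = 0.01948 per min.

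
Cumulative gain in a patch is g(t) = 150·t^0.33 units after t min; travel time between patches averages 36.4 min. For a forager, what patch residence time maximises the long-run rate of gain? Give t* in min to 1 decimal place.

17.9 min

Optimal t* satisfies g'(t*) = g(t*)/(T + t*).
g'(t) = 0.33·150·t^-0.67. Setting 0.33·150·t^-0.67 = 150·t^0.33/(36.4+t) gives 0.33(36.4+t) = t, so 0.67·t = 0.33×36.4.
t* = 0.33×36.4/0.67 = 17.93 min.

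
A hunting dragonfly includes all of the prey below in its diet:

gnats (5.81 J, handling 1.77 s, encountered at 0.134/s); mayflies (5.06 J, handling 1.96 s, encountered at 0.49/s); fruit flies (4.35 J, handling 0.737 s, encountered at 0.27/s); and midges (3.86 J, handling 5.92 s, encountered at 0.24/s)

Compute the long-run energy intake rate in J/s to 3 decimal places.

1.404 J/s

R = Σλ_iE_i / (1 + Σλ_ih_i)
Numerator: 0.134×5.81 + 0.49×5.06 + 0.27×4.35 + 0.24×3.86 = 5.359
Denominator: 1 + 0.134×1.77 + 0.49×1.96 + 0.27×0.737 + 0.24×5.92 = 3.817
R = 5.359/3.817 = 1.404 J/s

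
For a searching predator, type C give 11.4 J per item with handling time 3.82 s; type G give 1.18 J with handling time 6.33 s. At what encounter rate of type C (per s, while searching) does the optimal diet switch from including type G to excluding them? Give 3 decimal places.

Drop type G once their profitability E₂/h₂ falls below the rate achievable on type C alone: E₂/h₂ = λE₁/(1 + λh₁).
Solve for λ: λE₁h₂ = E₂(1 + λh₁) → λ(E₁h₂ − E₂h₁) = E₂ → λ = E₂/(E₁h₂ − E₂h₁).
λ = 1.18/(11.4×6.33 − 1.18×3.82) = 1.18/67.65 = 0.01744 per s.

0.017 per s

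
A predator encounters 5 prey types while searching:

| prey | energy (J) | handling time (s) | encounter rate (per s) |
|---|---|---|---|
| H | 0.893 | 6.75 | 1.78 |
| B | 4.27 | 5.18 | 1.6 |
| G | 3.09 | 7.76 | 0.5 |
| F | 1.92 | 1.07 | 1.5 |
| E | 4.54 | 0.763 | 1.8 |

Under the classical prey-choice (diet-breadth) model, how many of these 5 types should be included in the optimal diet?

1

E/h in descending order: E 5.95, F 1.79, B 0.824, G 0.398, H 0.132 J/s. The optimal diet is the largest prefix of this list for which every included type satisfies E_i/h_i > R on the types above it.
Rate on top 1: 3.443. F: 1.79 < 3.443 → exclude; stop.
Optimal diet: E — 1 of 5 types.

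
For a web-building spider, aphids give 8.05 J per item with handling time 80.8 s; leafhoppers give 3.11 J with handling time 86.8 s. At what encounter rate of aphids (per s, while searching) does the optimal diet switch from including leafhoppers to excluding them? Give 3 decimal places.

At the threshold, the rate on aphids alone equals the profitability of leafhoppers: λ·8.05/(1 + λ·80.8) = 3.11/86.8 = 0.03583.
Rearranging, λ(8.05 − 0.03583×80.8) = 0.03583, so λ = 0.03583/5.155 = 0.00695 per s.

0.007 per s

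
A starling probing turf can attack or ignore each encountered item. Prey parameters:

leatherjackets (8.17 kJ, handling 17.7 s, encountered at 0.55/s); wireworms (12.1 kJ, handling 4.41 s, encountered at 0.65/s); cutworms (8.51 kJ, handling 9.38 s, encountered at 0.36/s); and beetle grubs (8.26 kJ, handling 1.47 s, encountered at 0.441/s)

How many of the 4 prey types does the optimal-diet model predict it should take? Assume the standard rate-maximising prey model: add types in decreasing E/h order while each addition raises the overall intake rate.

Profitabilities (E/h, kJ/s): beetle grubs 5.62, wireworms 2.74, cutworms 0.907, leatherjackets 0.462. Add prey in this order while the next type's profitability exceeds the intake rate on those already taken.
Rate on top 1: 2.21. wireworms: 2.74 > 2.21 → include.
Rate on top 2: 2.549. cutworms: 0.907 < 2.549 → exclude; stop.
Optimal diet: beetle grubs, wireworms — 2 of 4 types.

2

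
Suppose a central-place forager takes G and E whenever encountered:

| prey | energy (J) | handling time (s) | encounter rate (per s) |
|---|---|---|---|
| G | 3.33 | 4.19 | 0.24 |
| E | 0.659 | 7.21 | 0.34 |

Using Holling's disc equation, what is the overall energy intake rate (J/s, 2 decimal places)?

0.23 J/s

R = (0.24×3.33 + 0.34×0.659) / (1 + 0.24×4.19 + 0.34×7.21) = 1.023/4.457 = 0.2296 J/s.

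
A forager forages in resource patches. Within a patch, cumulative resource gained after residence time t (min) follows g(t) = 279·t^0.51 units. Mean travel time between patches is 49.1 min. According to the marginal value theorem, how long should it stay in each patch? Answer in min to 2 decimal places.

51.10 min

By the marginal value theorem, leave when the instantaneous gain rate g'(t) equals the habitat-wide average g(t)/(T + t).
g'(t) = 0.51·279·t^-0.49. Setting 0.51·279·t^-0.49 = 279·t^0.51/(49.1+t) gives 0.51(49.1+t) = t, so 0.49·t = 0.51×49.1.
t* = 0.51×49.1/0.49 = 51.1 min.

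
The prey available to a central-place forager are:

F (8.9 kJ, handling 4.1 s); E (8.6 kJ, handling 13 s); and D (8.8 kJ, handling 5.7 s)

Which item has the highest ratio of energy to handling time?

Profitability E/h (kJ/s): F = 8.9/4.1 = 2.17, E = 8.6/13 = 0.662, D = 8.8/5.7 = 1.54.
Ranked: F > D > E.

F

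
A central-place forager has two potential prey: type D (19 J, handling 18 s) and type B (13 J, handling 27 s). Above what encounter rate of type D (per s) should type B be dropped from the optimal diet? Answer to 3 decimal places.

0.047 per s

At the threshold, the rate on type D alone equals the profitability of type B: λ·19/(1 + λ·18) = 13/27 = 0.4815.
Rearranging, λ(19 − 0.4815×18) = 0.4815, so λ = 0.4815/10.33 = 0.04659 per s.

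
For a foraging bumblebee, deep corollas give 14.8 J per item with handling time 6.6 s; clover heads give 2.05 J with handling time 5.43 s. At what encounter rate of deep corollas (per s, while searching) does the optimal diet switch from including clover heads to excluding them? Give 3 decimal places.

Drop clover heads once their profitability E₂/h₂ falls below the rate achievable on deep corollas alone: E₂/h₂ = λE₁/(1 + λh₁).
Solve for λ: λE₁h₂ = E₂(1 + λh₁) → λ(E₁h₂ − E₂h₁) = E₂ → λ = E₂/(E₁h₂ − E₂h₁).
λ = 2.05/(14.8×5.43 − 2.05×6.6) = 2.05/66.83 = 0.03067 per s.

0.031 per s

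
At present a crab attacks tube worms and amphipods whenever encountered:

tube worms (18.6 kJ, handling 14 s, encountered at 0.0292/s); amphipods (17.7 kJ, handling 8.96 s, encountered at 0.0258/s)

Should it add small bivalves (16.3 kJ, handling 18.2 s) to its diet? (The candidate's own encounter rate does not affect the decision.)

Intake rate on the current diet: R = (0.0292×18.6 + 0.0258×17.7) / (1 + 0.0292×14 + 0.0258×8.96) = 0.9998/1.64 = 0.6096 kJ/s.
small bivalves: E/h = 16.3/18.2 = 0.8956 kJ/s.
Since 0.8956 > R, including small bivalves increases the long-run rate.

Yes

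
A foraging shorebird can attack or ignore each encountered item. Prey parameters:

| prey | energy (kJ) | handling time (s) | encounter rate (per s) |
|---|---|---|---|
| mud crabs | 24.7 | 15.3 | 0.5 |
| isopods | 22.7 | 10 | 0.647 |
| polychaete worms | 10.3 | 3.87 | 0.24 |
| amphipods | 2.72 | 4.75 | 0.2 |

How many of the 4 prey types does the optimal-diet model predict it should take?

Rank by E/h (kJ/s): polychaete worms 2.66, isopods 2.27, mud crabs 1.61, amphipods 0.573. Include each in turn until the next type's E/h falls below the running intake rate.
Rate on top 1: 1.282. isopods: 2.27 > 1.282 → include.
Rate on top 2: 2.043. mud crabs: 1.61 < 2.043 → exclude; stop.
Optimal diet: polychaete worms, isopods — 2 of 4 types.

2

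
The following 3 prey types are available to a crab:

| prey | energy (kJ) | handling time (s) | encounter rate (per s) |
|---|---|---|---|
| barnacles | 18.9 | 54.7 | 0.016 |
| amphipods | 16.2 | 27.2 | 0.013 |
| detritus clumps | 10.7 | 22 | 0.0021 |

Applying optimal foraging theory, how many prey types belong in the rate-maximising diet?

3

Rank by E/h (kJ/s): amphipods 0.596, detritus clumps 0.486, barnacles 0.346. Include each in turn until the next type's E/h falls below the running intake rate.
Rate on top 1: 0.1556. detritus clumps: 0.486 > 0.1556 → include.
Rate on top 2: 0.1665. barnacles: 0.346 > 0.1665 → include.
Optimal diet: amphipods, detritus clumps, barnacles — 3 of 3 types.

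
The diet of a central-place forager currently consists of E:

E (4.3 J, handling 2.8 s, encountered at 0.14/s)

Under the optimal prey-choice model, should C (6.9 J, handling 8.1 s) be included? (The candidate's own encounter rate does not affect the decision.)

Yes

Current rate: (0.14×4.3)/(1 + 0.14×2.8) = 0.4325 J/s.
Profitability of C: 6.9/8.1 = 0.8519 J/s.
Since 0.8519 > R, including C increases the long-run rate.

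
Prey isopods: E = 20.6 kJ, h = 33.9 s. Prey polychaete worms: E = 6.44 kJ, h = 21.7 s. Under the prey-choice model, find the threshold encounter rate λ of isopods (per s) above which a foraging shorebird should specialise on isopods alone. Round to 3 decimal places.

Drop polychaete worms once their profitability E₂/h₂ falls below the rate achievable on isopods alone: E₂/h₂ = λE₁/(1 + λh₁).
Solve for λ: λE₁h₂ = E₂(1 + λh₁) → λ(E₁h₂ − E₂h₁) = E₂ → λ = E₂/(E₁h₂ − E₂h₁).
λ = 6.44/(20.6×21.7 − 6.44×33.9) = 6.44/228.7 = 0.02816 per s.

0.028 per s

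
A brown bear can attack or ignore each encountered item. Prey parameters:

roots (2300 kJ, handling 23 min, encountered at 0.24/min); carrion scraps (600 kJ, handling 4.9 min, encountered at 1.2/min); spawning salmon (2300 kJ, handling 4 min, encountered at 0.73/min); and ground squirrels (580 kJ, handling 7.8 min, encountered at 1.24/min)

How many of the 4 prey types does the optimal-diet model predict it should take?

Rank by E/h (kJ/min): spawning salmon 575, carrion scraps 122, roots 100, ground squirrels 74.4. Include each in turn until the next type's E/h falls below the running intake rate.
Rate on top 1: 428.3. carrion scraps: 122 < 428.3 → exclude; stop.
Optimal diet: spawning salmon — 1 of 4 types.

1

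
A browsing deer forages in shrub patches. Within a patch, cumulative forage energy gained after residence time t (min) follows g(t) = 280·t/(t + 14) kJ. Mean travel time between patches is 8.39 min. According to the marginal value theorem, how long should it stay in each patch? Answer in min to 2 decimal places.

Maximise g(t)/(T+t): set derivative to zero → g'(t)(T+t) = g(t).
g'(t) = 280·14/(t + 14)². Setting 280·14/(t+14)² = 280t/[(t+14)(8.39+t)] gives 14(8.39+t) = t(t+14), so t² = 14×8.39 = 117.5.
t* = √117.5 = 10.84 min.

10.84 min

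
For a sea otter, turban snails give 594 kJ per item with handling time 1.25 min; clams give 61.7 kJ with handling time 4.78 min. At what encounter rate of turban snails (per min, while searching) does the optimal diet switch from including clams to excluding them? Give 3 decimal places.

Drop clams once their profitability E₂/h₂ falls below the rate achievable on turban snails alone: E₂/h₂ = λE₁/(1 + λh₁).
Solve for λ: λE₁h₂ = E₂(1 + λh₁) → λ(E₁h₂ − E₂h₁) = E₂ → λ = E₂/(E₁h₂ − E₂h₁).
λ = 61.7/(594×4.78 − 61.7×1.25) = 61.7/2762 = 0.02234 per min.

0.022 per min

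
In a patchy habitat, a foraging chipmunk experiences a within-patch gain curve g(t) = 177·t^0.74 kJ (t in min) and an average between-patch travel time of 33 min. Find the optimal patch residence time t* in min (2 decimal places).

93.92 min

Optimal t* satisfies g'(t*) = g(t*)/(T + t*).
g'(t) = 0.74·177·t^-0.26. Setting 0.74·177·t^-0.26 = 177·t^0.74/(33+t) gives 0.74(33+t) = t, so 0.26·t = 0.74×33.
t* = 0.74×33/0.26 = 93.92 min.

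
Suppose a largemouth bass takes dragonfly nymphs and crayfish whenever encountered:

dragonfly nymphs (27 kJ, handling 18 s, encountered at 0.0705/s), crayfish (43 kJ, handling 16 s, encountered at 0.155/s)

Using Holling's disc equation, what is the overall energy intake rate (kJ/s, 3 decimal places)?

1.804 kJ/s

R = (0.0705×27 + 0.155×43) / (1 + 0.0705×18 + 0.155×16) = 8.569/4.749 = 1.804 kJ/s.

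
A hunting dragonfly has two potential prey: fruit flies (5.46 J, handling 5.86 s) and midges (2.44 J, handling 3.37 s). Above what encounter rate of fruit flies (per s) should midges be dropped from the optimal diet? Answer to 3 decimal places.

Drop midges once their profitability E₂/h₂ falls below the rate achievable on fruit flies alone: E₂/h₂ = λE₁/(1 + λh₁).
Solve for λ: λE₁h₂ = E₂(1 + λh₁) → λ(E₁h₂ − E₂h₁) = E₂ → λ = E₂/(E₁h₂ − E₂h₁).
λ = 2.44/(5.46×3.37 − 2.44×5.86) = 2.44/4.102 = 0.5949 per s.

0.595 per s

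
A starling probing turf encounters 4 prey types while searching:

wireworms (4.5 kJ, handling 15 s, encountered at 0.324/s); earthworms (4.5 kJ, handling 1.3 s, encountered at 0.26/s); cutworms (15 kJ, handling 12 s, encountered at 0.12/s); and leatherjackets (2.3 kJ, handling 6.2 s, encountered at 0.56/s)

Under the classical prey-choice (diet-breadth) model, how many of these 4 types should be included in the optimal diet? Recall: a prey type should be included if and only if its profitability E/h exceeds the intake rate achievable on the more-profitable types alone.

2

Rank by E/h (kJ/s): earthworms 3.46, cutworms 1.25, leatherjackets 0.371, wireworms 0.3. Include each in turn until the next type's E/h falls below the running intake rate.
Rate on top 1: 0.8744. cutworms: 1.25 > 0.8744 → include.
Rate on top 2: 1.069. leatherjackets: 0.371 < 1.069 → exclude; stop.
Optimal diet: earthworms, cutworms — 2 of 4 types.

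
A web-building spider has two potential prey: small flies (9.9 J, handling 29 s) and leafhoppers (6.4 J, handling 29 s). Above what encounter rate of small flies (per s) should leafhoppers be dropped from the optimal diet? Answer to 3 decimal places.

At the threshold, the rate on small flies alone equals the profitability of leafhoppers: λ·9.9/(1 + λ·29) = 6.4/29 = 0.2207.
Rearranging, λ(9.9 − 0.2207×29) = 0.2207, so λ = 0.2207/3.5 = 0.06305 per s.

0.063 per s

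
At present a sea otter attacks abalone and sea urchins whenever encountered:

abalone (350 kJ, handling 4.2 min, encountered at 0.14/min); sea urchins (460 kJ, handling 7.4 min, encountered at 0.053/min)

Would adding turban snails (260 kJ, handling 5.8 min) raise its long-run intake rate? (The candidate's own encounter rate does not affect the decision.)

Current rate: (0.14×350 + 0.053×460)/(1 + 0.14×4.2 + 0.053×7.4) = 37.06 kJ/min.
Profitability of turban snails: 260/5.8 = 44.83 kJ/min.
Since 44.83 > R, including turban snails increases the long-run rate.

Yes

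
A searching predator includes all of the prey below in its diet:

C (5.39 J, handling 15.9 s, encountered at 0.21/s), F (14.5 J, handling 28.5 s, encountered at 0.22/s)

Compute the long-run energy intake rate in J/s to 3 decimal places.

0.407 J/s

R = Σλ_iE_i / (1 + Σλ_ih_i)
Numerator: 0.21×5.39 + 0.22×14.5 = 4.322
Denominator: 1 + 0.21×15.9 + 0.22×28.5 = 10.61
R = 4.322/10.61 = 0.4074 J/s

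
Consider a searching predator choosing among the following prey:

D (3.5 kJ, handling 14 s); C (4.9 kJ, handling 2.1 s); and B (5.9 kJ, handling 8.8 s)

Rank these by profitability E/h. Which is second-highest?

Profitability E/h (kJ/s): D = 3.5/14 = 0.25, C = 4.9/2.1 = 2.33, B = 5.9/8.8 = 0.67.
Ranked: C > B > D.

B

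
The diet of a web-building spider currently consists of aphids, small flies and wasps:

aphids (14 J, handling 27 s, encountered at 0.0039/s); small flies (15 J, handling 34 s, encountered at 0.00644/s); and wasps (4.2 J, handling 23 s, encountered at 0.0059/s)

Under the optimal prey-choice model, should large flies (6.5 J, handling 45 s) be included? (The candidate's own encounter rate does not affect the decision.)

Current rate: (0.0039×14 + 0.00644×15 + 0.0059×4.2)/(1 + 0.0039×27 + 0.00644×34 + 0.0059×23) = 0.1205 J/s.
Profitability of large flies: 6.5/45 = 0.1444 J/s.
0.1444 > 0.1205, so adding large flies raises the average — include it.

Yes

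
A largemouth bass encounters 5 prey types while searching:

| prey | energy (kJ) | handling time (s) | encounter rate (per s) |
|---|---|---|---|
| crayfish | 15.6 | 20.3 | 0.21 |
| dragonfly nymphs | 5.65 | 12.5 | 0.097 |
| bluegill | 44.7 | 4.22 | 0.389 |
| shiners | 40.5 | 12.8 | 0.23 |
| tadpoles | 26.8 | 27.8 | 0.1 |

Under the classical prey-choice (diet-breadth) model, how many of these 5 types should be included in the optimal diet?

E/h in descending order: bluegill 10.6, shiners 3.16, tadpoles 0.964, crayfish 0.768, dragonfly nymphs 0.452 kJ/s. The optimal diet is the largest prefix of this list for which every included type satisfies E_i/h_i > R on the types above it.
Rate on top 1: 6.583. shiners: 3.16 < 6.583 → exclude; stop.
Optimal diet: bluegill — 1 of 5 types.

1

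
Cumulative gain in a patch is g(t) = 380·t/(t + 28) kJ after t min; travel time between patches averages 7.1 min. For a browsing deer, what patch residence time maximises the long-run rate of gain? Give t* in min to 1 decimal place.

14.1 min

Optimal t* satisfies g'(t*) = g(t*)/(T + t*).
g'(t) = 380·28/(t + 28)². Setting 380·28/(t+28)² = 380t/[(t+28)(7.1+t)] gives 28(7.1+t) = t(t+28), so t² = 28×7.1 = 198.8.
t* = √198.8 = 14.1 min.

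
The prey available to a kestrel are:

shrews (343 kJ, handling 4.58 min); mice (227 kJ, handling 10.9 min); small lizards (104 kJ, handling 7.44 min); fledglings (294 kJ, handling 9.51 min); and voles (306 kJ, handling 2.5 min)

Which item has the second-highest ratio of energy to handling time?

shrews

In descending order of E/h:
voles: 306/2.5 = 122 kJ/min
shrews: 343/4.58 = 74.9 kJ/min
fledglings: 294/9.51 = 30.9 kJ/min
mice: 227/10.9 = 20.8 kJ/min
small lizards: 104/7.44 = 14 kJ/min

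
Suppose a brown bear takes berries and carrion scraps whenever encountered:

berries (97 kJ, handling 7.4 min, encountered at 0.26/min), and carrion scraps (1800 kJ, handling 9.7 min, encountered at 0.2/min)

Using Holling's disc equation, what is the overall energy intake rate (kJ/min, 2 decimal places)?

Energy encountered per unit search time: 0.26×97 + 0.2×1800 = 385.2 kJ/min.
Handling time per unit search time: 0.26×7.4 + 0.2×9.7 = 3.864.
Rate = 385.2/(1 + 3.864) = 79.2 kJ/min.

79.20 kJ/min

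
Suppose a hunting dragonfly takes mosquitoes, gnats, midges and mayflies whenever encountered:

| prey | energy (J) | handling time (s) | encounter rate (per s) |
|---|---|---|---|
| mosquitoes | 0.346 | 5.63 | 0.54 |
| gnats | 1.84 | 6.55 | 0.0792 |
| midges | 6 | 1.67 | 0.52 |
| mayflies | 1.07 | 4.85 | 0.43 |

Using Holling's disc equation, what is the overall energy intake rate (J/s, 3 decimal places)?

R = (0.54×0.346 + 0.0792×1.84 + 0.52×6 + 0.43×1.07) / (1 + 0.54×5.63 + 0.0792×6.55 + 0.52×1.67 + 0.43×4.85) = 3.913/7.513 = 0.5208 J/s.

0.521 J/s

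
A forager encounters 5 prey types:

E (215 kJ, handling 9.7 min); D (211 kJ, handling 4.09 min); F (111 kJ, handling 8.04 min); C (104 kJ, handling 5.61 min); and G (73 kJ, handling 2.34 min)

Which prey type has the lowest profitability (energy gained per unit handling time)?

In descending order of E/h:
D: 211/4.09 = 51.6 kJ/min
G: 73/2.34 = 31.2 kJ/min
E: 215/9.7 = 22.2 kJ/min
C: 104/5.61 = 18.5 kJ/min
F: 111/8.04 = 13.8 kJ/min

F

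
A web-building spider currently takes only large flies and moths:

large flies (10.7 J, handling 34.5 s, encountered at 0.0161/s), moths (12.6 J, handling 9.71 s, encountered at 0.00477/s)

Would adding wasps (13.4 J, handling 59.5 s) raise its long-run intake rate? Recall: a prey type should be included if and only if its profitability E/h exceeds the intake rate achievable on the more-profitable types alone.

Current rate: (0.0161×10.7 + 0.00477×12.6)/(1 + 0.0161×34.5 + 0.00477×9.71) = 0.1451 J/s.
wasps: E/h = 13.4/59.5 = 0.2252 J/s.
0.2252 > 0.1451, so adding wasps raises the average — include it.

Yes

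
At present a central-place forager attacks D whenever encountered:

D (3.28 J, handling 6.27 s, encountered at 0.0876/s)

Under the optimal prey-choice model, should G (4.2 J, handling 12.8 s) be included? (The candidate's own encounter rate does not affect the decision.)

On D alone, R = ΣλE/(1+Σλh) = 0.2873/1.549 = 0.1855 J/s.
Profitability of G: 4.2/12.8 = 0.3281 J/s.
Since 0.3281 > R, including G increases the long-run rate.

Yes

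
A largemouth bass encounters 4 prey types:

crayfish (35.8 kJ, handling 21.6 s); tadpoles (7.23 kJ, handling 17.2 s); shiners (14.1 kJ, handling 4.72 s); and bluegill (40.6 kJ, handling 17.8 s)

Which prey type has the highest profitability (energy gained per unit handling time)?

In descending order of E/h:
shiners: 14.1/4.72 = 2.99 kJ/s
bluegill: 40.6/17.8 = 2.28 kJ/s
crayfish: 35.8/21.6 = 1.66 kJ/s
tadpoles: 7.23/17.2 = 0.42 kJ/s

shiners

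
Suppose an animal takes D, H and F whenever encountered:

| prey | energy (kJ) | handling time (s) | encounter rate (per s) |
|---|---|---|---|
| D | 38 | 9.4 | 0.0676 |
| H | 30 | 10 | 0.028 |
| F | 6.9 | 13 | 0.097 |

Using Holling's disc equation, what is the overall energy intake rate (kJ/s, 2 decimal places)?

R = (0.0676×38 + 0.028×30 + 0.097×6.9) / (1 + 0.0676×9.4 + 0.028×10 + 0.097×13) = 4.078/3.176 = 1.284 kJ/s.

1.28 kJ/s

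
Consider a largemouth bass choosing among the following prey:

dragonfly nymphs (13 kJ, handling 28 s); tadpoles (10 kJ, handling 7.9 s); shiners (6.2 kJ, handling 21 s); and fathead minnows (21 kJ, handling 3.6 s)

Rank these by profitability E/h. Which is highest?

In descending order of E/h:
fathead minnows: 21/3.6 = 5.83 kJ/s
tadpoles: 10/7.9 = 1.27 kJ/s
dragonfly nymphs: 13/28 = 0.464 kJ/s
shiners: 6.2/21 = 0.295 kJ/s

fathead minnows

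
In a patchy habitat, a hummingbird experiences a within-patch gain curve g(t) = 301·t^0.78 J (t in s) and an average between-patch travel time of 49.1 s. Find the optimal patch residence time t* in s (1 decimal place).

174.1 s

Maximise g(t)/(T+t): set derivative to zero → g'(t)(T+t) = g(t).
g'(t) = 0.78·301·t^-0.22. Setting 0.78·301·t^-0.22 = 301·t^0.78/(49.1+t) gives 0.78(49.1+t) = t, so 0.22·t = 0.78×49.1.
t* = 0.78×49.1/0.22 = 174.1 s.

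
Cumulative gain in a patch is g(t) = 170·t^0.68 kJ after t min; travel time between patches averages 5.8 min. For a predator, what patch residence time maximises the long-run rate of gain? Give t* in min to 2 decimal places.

Maximise g(t)/(T+t): set derivative to zero → g'(t)(T+t) = g(t).
g'(t) = 0.68·170·t^-0.32. Setting 0.68·170·t^-0.32 = 170·t^0.68/(5.8+t) gives 0.68(5.8+t) = t, so 0.32·t = 0.68×5.8.
t* = 0.68×5.8/0.32 = 12.33 min.

12.33 min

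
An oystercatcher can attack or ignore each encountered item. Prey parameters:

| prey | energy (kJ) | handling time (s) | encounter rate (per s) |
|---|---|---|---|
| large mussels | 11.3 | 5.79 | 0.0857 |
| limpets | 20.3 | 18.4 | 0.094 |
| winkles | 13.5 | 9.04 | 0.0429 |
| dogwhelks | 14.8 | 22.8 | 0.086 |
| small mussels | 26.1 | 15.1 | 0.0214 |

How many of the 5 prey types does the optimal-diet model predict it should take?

Rank by E/h (kJ/s): large mussels 1.95, small mussels 1.73, winkles 1.49, limpets 1.1, dogwhelks 0.649. Include each in turn until the next type's E/h falls below the running intake rate.
Rate on top 1: 0.6472. small mussels: 1.73 > 0.6472 → include.
Rate on top 2: 0.8393. winkles: 1.49 > 0.8393 → include.
Rate on top 3: 0.9542. limpets: 1.1 > 0.9542 → include.
Rate on top 4: 1.02. dogwhelks: 0.649 < 1.02 → exclude; stop.
Optimal diet: large mussels, small mussels, winkles, limpets — 4 of 5 types.

4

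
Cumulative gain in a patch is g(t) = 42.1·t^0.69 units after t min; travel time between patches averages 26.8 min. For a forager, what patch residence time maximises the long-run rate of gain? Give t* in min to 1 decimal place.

59.7 min

By the marginal value theorem, leave when the instantaneous gain rate g'(t) equals the habitat-wide average g(t)/(T + t).
g'(t) = 0.69·42.1·t^-0.31. Setting 0.69·42.1·t^-0.31 = 42.1·t^0.69/(26.8+t) gives 0.69(26.8+t) = t, so 0.31·t = 0.69×26.8.
t* = 0.69×26.8/0.31 = 59.65 min.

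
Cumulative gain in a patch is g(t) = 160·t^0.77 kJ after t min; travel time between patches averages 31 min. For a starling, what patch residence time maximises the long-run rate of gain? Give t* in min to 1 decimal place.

103.8 min

Optimal t* satisfies g'(t*) = g(t*)/(T + t*).
g'(t) = 0.77·160·t^-0.23. Setting 0.77·160·t^-0.23 = 160·t^0.77/(31+t) gives 0.77(31+t) = t, so 0.23·t = 0.77×31.
t* = 0.77×31/0.23 = 103.8 min.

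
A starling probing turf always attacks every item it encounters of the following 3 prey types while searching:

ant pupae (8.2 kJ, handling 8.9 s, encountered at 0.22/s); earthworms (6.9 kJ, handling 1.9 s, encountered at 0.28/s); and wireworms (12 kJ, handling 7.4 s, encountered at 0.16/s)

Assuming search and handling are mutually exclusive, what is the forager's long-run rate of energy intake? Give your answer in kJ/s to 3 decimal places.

Energy encountered per unit search time: 0.22×8.2 + 0.28×6.9 + 0.16×12 = 5.656 kJ/s.
Handling time per unit search time: 0.22×8.9 + 0.28×1.9 + 0.16×7.4 = 3.674.
Rate = 5.656/(1 + 3.674) = 1.21 kJ/s.

1.210 kJ/s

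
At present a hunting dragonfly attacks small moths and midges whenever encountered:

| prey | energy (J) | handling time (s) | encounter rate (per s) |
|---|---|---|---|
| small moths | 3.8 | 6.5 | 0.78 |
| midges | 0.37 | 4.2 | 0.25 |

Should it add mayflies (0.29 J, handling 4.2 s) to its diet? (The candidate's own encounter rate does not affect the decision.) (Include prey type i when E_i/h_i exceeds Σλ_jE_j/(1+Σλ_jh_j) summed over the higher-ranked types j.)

No

Intake rate on the current diet: R = (0.78×3.8 + 0.25×0.37) / (1 + 0.78×6.5 + 0.25×4.2) = 3.056/7.12 = 0.4293 J/s.
Profitability of mayflies: 0.29/4.2 = 0.06905 J/s.
0.06905 < 0.4293, so adding mayflies would lower the average — exclude it.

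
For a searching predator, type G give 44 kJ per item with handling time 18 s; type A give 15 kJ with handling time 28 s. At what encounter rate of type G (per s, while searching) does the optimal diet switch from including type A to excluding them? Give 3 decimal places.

0.016 per s

At the threshold, the rate on type G alone equals the profitability of type A: λ·44/(1 + λ·18) = 15/28 = 0.5357.
Rearranging, λ(44 − 0.5357×18) = 0.5357, so λ = 0.5357/34.36 = 0.01559 per s.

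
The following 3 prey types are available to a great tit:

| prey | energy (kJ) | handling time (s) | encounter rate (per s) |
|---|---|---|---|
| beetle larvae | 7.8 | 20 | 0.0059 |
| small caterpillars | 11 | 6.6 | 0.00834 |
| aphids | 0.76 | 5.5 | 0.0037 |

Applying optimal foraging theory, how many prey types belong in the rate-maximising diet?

E/h in descending order: small caterpillars 1.67, beetle larvae 0.39, aphids 0.138 kJ/s. The optimal diet is the largest prefix of this list for which every included type satisfies E_i/h_i > R on the types above it.
Rate on top 1: 0.08695. beetle larvae: 0.39 > 0.08695 → include.
Rate on top 2: 0.1174. aphids: 0.138 > 0.1174 → include.
Optimal diet: small caterpillars, beetle larvae, aphids — 3 of 3 types.

3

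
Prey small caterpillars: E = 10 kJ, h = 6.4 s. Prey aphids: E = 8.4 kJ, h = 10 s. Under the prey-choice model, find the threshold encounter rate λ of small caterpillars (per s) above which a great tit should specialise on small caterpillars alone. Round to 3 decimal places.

The zero-one rule: include aphids iff E₂/h₂ > λE₁/(1+λh₁). Equality gives the switch point.
λE₁h₂ = E₂ + λE₂h₁ ⇒ λ = E₂/(E₁h₂ − E₂h₁) = 8.4/(100 − 53.76) = 0.1817 per s.

0.182 per s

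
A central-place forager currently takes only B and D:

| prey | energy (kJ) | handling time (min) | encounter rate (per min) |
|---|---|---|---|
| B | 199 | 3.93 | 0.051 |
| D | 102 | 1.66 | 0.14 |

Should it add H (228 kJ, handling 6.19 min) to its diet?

Current rate: (0.051×199 + 0.14×102)/(1 + 0.051×3.93 + 0.14×1.66) = 17.05 kJ/min.
Profitability of H: 228/6.19 = 36.83 kJ/min.
Since 36.83 > R, including H increases the long-run rate.

Yes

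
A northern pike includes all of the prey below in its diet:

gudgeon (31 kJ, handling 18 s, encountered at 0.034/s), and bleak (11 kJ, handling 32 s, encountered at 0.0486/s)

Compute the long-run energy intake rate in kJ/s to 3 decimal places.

0.502 kJ/s

R = (0.034×31 + 0.0486×11) / (1 + 0.034×18 + 0.0486×32) = 1.589/3.167 = 0.5016 kJ/s.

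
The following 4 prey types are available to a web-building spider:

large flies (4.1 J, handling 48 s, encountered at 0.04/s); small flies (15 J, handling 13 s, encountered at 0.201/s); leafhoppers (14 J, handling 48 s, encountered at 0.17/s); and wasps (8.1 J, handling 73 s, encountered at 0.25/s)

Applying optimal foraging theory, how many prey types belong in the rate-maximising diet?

Rank by E/h (J/s): small flies 1.15, leafhoppers 0.292, wasps 0.111, large flies 0.0854. Include each in turn until the next type's E/h falls below the running intake rate.
Rate on top 1: 0.8345. leafhoppers: 0.292 < 0.8345 → exclude; stop.
Optimal diet: small flies — 1 of 4 types.

1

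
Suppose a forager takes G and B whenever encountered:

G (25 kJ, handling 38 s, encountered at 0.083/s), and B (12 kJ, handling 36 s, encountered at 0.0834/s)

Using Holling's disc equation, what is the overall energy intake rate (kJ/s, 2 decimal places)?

Energy encountered per unit search time: 0.083×25 + 0.0834×12 = 3.076 kJ/s.
Handling time per unit search time: 0.083×38 + 0.0834×36 = 6.156.
Rate = 3.076/(1 + 6.156) = 0.4298 kJ/s.

0.43 kJ/s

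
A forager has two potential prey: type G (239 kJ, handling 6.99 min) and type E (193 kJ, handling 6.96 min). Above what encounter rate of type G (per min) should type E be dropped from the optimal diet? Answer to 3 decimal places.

0.614 per min

Drop type E once their profitability E₂/h₂ falls below the rate achievable on type G alone: E₂/h₂ = λE₁/(1 + λh₁).
Solve for λ: λE₁h₂ = E₂(1 + λh₁) → λ(E₁h₂ − E₂h₁) = E₂ → λ = E₂/(E₁h₂ − E₂h₁).
λ = 193/(239×6.96 − 193×6.99) = 193/314.4 = 0.6139 per min.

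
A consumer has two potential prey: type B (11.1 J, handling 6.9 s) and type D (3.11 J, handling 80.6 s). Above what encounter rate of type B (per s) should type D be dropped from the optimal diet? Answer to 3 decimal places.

The zero-one rule: include type D iff E₂/h₂ > λE₁/(1+λh₁). Equality gives the switch point.
λE₁h₂ = E₂ + λE₂h₁ ⇒ λ = E₂/(E₁h₂ − E₂h₁) = 3.11/(894.7 − 21.46) = 0.003562 per s.

0.004 per s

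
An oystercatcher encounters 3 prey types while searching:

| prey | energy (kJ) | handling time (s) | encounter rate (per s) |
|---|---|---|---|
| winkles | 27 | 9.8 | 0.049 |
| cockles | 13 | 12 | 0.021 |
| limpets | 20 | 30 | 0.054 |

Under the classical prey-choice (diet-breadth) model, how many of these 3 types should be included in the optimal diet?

2

E/h in descending order: winkles 2.76, cockles 1.08, limpets 0.667 kJ/s. The optimal diet is the largest prefix of this list for which every included type satisfies E_i/h_i > R on the types above it.
Rate on top 1: 0.8938. cockles: 1.08 > 0.8938 → include.
Rate on top 2: 0.9214. limpets: 0.667 < 0.9214 → exclude; stop.
Optimal diet: winkles, cockles — 2 of 3 types.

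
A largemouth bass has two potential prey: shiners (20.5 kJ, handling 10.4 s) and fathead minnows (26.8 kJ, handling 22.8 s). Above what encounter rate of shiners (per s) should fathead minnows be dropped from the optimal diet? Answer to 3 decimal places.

The zero-one rule: include fathead minnows iff E₂/h₂ > λE₁/(1+λh₁). Equality gives the switch point.
λE₁h₂ = E₂ + λE₂h₁ ⇒ λ = E₂/(E₁h₂ − E₂h₁) = 26.8/(467.4 − 278.7) = 0.142 per s.

0.142 per s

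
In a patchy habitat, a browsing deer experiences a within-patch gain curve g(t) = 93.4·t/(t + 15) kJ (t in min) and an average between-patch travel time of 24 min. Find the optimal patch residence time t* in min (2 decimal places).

18.97 min

Optimal t* satisfies g'(t*) = g(t*)/(T + t*).
g'(t) = 93.4·15/(t + 15)². Setting 93.4·15/(t+15)² = 93.4t/[(t+15)(24+t)] gives 15(24+t) = t(t+15), so t² = 15×24 = 360.
t* = √360 = 18.97 min.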